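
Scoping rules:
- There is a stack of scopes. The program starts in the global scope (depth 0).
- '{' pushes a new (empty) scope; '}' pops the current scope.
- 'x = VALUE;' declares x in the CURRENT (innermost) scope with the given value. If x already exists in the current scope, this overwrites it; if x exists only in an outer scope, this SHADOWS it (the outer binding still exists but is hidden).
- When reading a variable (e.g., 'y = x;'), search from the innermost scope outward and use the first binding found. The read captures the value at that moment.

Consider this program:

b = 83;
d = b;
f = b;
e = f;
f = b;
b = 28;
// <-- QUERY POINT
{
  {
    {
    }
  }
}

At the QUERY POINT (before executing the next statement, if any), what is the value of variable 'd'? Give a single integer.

Step 1: declare b=83 at depth 0
Step 2: declare d=(read b)=83 at depth 0
Step 3: declare f=(read b)=83 at depth 0
Step 4: declare e=(read f)=83 at depth 0
Step 5: declare f=(read b)=83 at depth 0
Step 6: declare b=28 at depth 0
Visible at query point: b=28 d=83 e=83 f=83

Answer: 83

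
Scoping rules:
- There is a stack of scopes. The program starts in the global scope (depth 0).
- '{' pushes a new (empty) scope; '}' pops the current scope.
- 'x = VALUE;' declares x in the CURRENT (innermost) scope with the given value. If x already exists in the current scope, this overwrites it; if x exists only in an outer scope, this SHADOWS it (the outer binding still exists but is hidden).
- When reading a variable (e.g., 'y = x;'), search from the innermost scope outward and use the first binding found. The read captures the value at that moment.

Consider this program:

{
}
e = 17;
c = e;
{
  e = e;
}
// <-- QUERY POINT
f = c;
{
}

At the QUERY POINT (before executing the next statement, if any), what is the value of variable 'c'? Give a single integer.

Step 1: enter scope (depth=1)
Step 2: exit scope (depth=0)
Step 3: declare e=17 at depth 0
Step 4: declare c=(read e)=17 at depth 0
Step 5: enter scope (depth=1)
Step 6: declare e=(read e)=17 at depth 1
Step 7: exit scope (depth=0)
Visible at query point: c=17 e=17

Answer: 17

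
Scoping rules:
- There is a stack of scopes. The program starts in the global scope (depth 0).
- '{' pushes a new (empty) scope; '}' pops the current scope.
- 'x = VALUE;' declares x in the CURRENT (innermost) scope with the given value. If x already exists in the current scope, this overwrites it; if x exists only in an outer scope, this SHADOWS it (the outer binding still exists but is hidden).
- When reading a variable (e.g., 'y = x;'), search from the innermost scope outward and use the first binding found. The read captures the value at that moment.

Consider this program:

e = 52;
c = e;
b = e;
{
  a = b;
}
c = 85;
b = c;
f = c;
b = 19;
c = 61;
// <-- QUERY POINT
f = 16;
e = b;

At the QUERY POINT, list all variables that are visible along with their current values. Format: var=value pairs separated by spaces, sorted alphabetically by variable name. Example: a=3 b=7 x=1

Answer: b=19 c=61 e=52 f=85

Derivation:
Step 1: declare e=52 at depth 0
Step 2: declare c=(read e)=52 at depth 0
Step 3: declare b=(read e)=52 at depth 0
Step 4: enter scope (depth=1)
Step 5: declare a=(read b)=52 at depth 1
Step 6: exit scope (depth=0)
Step 7: declare c=85 at depth 0
Step 8: declare b=(read c)=85 at depth 0
Step 9: declare f=(read c)=85 at depth 0
Step 10: declare b=19 at depth 0
Step 11: declare c=61 at depth 0
Visible at query point: b=19 c=61 e=52 f=85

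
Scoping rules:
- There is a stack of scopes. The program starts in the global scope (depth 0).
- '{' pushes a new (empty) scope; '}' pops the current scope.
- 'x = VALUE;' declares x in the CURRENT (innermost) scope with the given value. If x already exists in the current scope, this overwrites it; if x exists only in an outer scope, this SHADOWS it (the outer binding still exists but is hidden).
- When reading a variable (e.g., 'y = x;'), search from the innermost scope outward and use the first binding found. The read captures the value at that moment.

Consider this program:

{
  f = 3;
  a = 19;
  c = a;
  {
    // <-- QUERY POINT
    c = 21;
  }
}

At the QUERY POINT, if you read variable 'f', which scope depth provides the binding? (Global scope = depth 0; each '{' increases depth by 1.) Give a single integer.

Answer: 1

Derivation:
Step 1: enter scope (depth=1)
Step 2: declare f=3 at depth 1
Step 3: declare a=19 at depth 1
Step 4: declare c=(read a)=19 at depth 1
Step 5: enter scope (depth=2)
Visible at query point: a=19 c=19 f=3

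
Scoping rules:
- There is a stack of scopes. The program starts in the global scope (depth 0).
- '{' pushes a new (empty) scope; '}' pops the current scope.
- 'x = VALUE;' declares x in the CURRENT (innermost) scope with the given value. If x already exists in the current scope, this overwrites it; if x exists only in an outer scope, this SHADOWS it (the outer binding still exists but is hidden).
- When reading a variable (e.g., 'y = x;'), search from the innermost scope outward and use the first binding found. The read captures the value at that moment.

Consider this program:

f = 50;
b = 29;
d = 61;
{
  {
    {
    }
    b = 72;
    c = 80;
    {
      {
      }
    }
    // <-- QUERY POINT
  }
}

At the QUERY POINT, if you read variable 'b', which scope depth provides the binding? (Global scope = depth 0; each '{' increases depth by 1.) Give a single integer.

Step 1: declare f=50 at depth 0
Step 2: declare b=29 at depth 0
Step 3: declare d=61 at depth 0
Step 4: enter scope (depth=1)
Step 5: enter scope (depth=2)
Step 6: enter scope (depth=3)
Step 7: exit scope (depth=2)
Step 8: declare b=72 at depth 2
Step 9: declare c=80 at depth 2
Step 10: enter scope (depth=3)
Step 11: enter scope (depth=4)
Step 12: exit scope (depth=3)
Step 13: exit scope (depth=2)
Visible at query point: b=72 c=80 d=61 f=50

Answer: 2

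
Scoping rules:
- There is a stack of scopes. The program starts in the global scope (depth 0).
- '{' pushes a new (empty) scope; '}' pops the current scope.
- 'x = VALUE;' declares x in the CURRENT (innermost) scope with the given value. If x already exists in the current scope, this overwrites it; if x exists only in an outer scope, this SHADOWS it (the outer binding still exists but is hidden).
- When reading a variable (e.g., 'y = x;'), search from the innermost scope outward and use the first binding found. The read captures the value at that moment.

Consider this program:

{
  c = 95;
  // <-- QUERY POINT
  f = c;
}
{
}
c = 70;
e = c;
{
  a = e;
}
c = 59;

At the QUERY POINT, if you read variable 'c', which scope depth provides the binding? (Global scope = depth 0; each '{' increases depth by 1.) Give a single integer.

Step 1: enter scope (depth=1)
Step 2: declare c=95 at depth 1
Visible at query point: c=95

Answer: 1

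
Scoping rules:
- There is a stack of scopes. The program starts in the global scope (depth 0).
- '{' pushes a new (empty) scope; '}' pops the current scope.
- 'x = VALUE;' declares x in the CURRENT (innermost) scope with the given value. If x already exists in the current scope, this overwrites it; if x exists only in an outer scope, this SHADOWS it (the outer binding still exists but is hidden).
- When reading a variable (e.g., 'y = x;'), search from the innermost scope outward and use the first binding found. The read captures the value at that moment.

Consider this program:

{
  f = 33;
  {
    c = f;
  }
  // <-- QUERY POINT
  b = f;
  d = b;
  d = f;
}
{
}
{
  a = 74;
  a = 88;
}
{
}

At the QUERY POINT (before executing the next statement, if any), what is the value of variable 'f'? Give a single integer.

Answer: 33

Derivation:
Step 1: enter scope (depth=1)
Step 2: declare f=33 at depth 1
Step 3: enter scope (depth=2)
Step 4: declare c=(read f)=33 at depth 2
Step 5: exit scope (depth=1)
Visible at query point: f=33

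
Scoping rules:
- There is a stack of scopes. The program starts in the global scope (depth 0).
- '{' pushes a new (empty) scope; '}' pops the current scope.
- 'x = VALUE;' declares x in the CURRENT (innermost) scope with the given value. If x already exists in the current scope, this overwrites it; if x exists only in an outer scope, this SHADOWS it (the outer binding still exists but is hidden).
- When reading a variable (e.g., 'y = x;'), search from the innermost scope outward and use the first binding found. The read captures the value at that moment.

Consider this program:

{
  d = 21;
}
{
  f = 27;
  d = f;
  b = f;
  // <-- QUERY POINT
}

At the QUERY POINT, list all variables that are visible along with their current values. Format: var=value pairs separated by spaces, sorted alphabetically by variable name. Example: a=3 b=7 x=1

Step 1: enter scope (depth=1)
Step 2: declare d=21 at depth 1
Step 3: exit scope (depth=0)
Step 4: enter scope (depth=1)
Step 5: declare f=27 at depth 1
Step 6: declare d=(read f)=27 at depth 1
Step 7: declare b=(read f)=27 at depth 1
Visible at query point: b=27 d=27 f=27

Answer: b=27 d=27 f=27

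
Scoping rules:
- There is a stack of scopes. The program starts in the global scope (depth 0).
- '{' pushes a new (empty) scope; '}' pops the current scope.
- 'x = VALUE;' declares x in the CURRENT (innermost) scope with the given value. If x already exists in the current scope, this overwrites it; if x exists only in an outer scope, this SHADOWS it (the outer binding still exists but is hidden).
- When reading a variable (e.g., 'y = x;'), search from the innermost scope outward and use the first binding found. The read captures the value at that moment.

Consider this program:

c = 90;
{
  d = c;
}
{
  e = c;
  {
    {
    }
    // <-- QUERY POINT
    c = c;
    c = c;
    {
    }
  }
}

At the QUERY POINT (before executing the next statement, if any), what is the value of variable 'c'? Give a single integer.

Step 1: declare c=90 at depth 0
Step 2: enter scope (depth=1)
Step 3: declare d=(read c)=90 at depth 1
Step 4: exit scope (depth=0)
Step 5: enter scope (depth=1)
Step 6: declare e=(read c)=90 at depth 1
Step 7: enter scope (depth=2)
Step 8: enter scope (depth=3)
Step 9: exit scope (depth=2)
Visible at query point: c=90 e=90

Answer: 90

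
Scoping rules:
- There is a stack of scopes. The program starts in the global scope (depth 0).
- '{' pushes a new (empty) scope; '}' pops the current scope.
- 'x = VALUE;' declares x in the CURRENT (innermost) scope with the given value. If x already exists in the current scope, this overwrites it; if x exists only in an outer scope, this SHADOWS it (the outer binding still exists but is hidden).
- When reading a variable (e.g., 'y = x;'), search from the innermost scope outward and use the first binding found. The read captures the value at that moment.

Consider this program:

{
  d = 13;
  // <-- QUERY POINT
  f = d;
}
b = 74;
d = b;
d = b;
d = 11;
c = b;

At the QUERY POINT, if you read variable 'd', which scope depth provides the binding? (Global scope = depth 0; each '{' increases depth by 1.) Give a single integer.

Answer: 1

Derivation:
Step 1: enter scope (depth=1)
Step 2: declare d=13 at depth 1
Visible at query point: d=13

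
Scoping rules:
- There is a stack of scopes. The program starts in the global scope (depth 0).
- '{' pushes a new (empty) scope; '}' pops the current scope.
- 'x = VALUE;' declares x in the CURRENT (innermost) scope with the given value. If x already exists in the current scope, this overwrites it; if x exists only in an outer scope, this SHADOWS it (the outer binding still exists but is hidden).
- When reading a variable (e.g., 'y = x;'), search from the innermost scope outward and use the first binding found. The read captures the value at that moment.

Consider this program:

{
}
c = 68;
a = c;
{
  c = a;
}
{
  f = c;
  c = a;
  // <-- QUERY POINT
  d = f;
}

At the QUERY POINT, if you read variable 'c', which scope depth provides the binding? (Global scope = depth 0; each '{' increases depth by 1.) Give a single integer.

Step 1: enter scope (depth=1)
Step 2: exit scope (depth=0)
Step 3: declare c=68 at depth 0
Step 4: declare a=(read c)=68 at depth 0
Step 5: enter scope (depth=1)
Step 6: declare c=(read a)=68 at depth 1
Step 7: exit scope (depth=0)
Step 8: enter scope (depth=1)
Step 9: declare f=(read c)=68 at depth 1
Step 10: declare c=(read a)=68 at depth 1
Visible at query point: a=68 c=68 f=68

Answer: 1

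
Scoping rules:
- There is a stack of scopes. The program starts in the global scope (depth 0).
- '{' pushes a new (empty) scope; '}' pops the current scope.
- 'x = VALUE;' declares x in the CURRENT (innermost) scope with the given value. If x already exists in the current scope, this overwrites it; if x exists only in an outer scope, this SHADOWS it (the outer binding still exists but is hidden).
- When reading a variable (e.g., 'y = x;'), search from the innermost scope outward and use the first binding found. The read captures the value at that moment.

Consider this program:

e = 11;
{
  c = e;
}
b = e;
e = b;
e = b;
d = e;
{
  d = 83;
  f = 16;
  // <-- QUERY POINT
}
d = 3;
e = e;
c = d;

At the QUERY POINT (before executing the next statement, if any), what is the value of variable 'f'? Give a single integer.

Step 1: declare e=11 at depth 0
Step 2: enter scope (depth=1)
Step 3: declare c=(read e)=11 at depth 1
Step 4: exit scope (depth=0)
Step 5: declare b=(read e)=11 at depth 0
Step 6: declare e=(read b)=11 at depth 0
Step 7: declare e=(read b)=11 at depth 0
Step 8: declare d=(read e)=11 at depth 0
Step 9: enter scope (depth=1)
Step 10: declare d=83 at depth 1
Step 11: declare f=16 at depth 1
Visible at query point: b=11 d=83 e=11 f=16

Answer: 16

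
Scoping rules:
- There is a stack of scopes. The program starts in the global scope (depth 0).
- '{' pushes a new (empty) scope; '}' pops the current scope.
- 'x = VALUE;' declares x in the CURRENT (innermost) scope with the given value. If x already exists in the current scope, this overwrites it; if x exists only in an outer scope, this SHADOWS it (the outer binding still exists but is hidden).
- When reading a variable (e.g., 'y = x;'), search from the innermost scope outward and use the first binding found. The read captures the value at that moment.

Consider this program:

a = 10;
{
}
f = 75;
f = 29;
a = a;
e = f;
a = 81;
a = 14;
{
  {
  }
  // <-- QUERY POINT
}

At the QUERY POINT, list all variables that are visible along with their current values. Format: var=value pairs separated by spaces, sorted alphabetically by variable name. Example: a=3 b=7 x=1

Answer: a=14 e=29 f=29

Derivation:
Step 1: declare a=10 at depth 0
Step 2: enter scope (depth=1)
Step 3: exit scope (depth=0)
Step 4: declare f=75 at depth 0
Step 5: declare f=29 at depth 0
Step 6: declare a=(read a)=10 at depth 0
Step 7: declare e=(read f)=29 at depth 0
Step 8: declare a=81 at depth 0
Step 9: declare a=14 at depth 0
Step 10: enter scope (depth=1)
Step 11: enter scope (depth=2)
Step 12: exit scope (depth=1)
Visible at query point: a=14 e=29 f=29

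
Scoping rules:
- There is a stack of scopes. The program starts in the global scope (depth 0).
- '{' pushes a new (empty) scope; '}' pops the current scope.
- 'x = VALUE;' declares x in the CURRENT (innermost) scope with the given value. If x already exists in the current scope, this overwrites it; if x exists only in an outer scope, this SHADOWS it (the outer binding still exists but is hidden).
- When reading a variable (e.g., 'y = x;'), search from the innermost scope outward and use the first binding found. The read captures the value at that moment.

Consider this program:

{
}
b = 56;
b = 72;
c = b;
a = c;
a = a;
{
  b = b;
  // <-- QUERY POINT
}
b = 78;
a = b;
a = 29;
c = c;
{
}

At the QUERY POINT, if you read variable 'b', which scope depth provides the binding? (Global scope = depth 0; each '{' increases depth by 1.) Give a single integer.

Step 1: enter scope (depth=1)
Step 2: exit scope (depth=0)
Step 3: declare b=56 at depth 0
Step 4: declare b=72 at depth 0
Step 5: declare c=(read b)=72 at depth 0
Step 6: declare a=(read c)=72 at depth 0
Step 7: declare a=(read a)=72 at depth 0
Step 8: enter scope (depth=1)
Step 9: declare b=(read b)=72 at depth 1
Visible at query point: a=72 b=72 c=72

Answer: 1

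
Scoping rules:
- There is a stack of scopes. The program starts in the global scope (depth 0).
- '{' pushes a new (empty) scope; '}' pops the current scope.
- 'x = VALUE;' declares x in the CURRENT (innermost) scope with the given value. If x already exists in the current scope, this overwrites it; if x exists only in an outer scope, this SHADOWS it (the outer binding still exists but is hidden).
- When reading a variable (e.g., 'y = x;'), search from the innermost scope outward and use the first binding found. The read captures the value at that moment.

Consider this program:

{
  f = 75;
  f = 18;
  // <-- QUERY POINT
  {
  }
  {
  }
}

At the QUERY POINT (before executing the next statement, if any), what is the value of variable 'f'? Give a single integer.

Answer: 18

Derivation:
Step 1: enter scope (depth=1)
Step 2: declare f=75 at depth 1
Step 3: declare f=18 at depth 1
Visible at query point: f=18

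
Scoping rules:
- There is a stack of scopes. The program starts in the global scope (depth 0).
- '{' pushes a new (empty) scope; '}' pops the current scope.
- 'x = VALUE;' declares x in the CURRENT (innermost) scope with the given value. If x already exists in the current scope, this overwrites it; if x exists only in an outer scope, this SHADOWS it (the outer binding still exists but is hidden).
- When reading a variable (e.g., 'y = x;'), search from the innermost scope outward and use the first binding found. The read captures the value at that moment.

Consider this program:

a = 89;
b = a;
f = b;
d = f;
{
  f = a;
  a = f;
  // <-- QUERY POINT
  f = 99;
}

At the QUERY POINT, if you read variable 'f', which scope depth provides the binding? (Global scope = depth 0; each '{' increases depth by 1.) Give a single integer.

Answer: 1

Derivation:
Step 1: declare a=89 at depth 0
Step 2: declare b=(read a)=89 at depth 0
Step 3: declare f=(read b)=89 at depth 0
Step 4: declare d=(read f)=89 at depth 0
Step 5: enter scope (depth=1)
Step 6: declare f=(read a)=89 at depth 1
Step 7: declare a=(read f)=89 at depth 1
Visible at query point: a=89 b=89 d=89 f=89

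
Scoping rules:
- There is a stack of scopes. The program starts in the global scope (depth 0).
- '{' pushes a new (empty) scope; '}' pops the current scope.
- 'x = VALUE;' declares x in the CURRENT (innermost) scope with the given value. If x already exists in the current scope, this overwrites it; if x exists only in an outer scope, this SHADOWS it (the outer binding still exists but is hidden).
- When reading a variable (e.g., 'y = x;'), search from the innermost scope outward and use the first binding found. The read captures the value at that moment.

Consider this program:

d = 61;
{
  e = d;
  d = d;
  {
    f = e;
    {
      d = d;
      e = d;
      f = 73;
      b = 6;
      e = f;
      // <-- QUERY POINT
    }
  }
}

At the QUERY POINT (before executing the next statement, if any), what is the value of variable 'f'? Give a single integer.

Answer: 73

Derivation:
Step 1: declare d=61 at depth 0
Step 2: enter scope (depth=1)
Step 3: declare e=(read d)=61 at depth 1
Step 4: declare d=(read d)=61 at depth 1
Step 5: enter scope (depth=2)
Step 6: declare f=(read e)=61 at depth 2
Step 7: enter scope (depth=3)
Step 8: declare d=(read d)=61 at depth 3
Step 9: declare e=(read d)=61 at depth 3
Step 10: declare f=73 at depth 3
Step 11: declare b=6 at depth 3
Step 12: declare e=(read f)=73 at depth 3
Visible at query point: b=6 d=61 e=73 f=73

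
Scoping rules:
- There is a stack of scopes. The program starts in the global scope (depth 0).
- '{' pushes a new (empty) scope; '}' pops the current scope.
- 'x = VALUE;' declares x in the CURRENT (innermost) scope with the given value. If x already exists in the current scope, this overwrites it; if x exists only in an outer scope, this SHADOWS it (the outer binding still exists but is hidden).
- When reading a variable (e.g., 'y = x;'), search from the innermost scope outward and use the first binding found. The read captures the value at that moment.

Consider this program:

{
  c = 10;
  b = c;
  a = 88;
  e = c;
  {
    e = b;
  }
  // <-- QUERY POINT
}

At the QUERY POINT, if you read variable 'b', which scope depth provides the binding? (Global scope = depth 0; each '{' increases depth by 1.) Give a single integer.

Answer: 1

Derivation:
Step 1: enter scope (depth=1)
Step 2: declare c=10 at depth 1
Step 3: declare b=(read c)=10 at depth 1
Step 4: declare a=88 at depth 1
Step 5: declare e=(read c)=10 at depth 1
Step 6: enter scope (depth=2)
Step 7: declare e=(read b)=10 at depth 2
Step 8: exit scope (depth=1)
Visible at query point: a=88 b=10 c=10 e=10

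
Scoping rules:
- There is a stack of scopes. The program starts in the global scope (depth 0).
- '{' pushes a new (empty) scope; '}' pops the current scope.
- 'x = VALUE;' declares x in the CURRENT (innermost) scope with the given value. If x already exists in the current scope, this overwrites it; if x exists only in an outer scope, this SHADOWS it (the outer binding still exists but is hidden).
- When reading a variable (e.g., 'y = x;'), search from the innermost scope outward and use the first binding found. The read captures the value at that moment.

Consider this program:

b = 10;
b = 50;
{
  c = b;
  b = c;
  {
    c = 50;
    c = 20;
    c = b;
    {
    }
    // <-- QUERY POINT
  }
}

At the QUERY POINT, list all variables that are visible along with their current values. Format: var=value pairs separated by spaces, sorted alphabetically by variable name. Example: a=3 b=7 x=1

Answer: b=50 c=50

Derivation:
Step 1: declare b=10 at depth 0
Step 2: declare b=50 at depth 0
Step 3: enter scope (depth=1)
Step 4: declare c=(read b)=50 at depth 1
Step 5: declare b=(read c)=50 at depth 1
Step 6: enter scope (depth=2)
Step 7: declare c=50 at depth 2
Step 8: declare c=20 at depth 2
Step 9: declare c=(read b)=50 at depth 2
Step 10: enter scope (depth=3)
Step 11: exit scope (depth=2)
Visible at query point: b=50 c=50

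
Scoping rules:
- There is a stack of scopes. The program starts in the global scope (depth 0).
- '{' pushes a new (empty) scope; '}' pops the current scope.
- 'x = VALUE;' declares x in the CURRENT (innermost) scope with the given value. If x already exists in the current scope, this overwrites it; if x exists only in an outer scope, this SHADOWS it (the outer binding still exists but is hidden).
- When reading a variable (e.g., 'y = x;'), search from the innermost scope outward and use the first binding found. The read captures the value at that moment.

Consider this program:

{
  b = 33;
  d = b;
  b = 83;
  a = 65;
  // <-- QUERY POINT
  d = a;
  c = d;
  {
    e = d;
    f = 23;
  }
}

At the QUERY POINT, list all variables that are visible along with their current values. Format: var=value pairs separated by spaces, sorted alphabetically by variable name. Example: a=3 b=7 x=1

Step 1: enter scope (depth=1)
Step 2: declare b=33 at depth 1
Step 3: declare d=(read b)=33 at depth 1
Step 4: declare b=83 at depth 1
Step 5: declare a=65 at depth 1
Visible at query point: a=65 b=83 d=33

Answer: a=65 b=83 d=33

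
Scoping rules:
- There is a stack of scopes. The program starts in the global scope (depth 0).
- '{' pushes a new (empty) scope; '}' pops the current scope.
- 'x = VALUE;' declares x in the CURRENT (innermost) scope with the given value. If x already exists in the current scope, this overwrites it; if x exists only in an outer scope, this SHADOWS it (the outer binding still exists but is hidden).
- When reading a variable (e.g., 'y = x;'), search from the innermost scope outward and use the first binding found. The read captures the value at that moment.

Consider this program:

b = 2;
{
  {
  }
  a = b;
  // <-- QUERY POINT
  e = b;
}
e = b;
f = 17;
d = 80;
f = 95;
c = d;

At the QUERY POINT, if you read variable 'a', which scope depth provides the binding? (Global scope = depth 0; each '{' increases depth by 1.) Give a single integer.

Answer: 1

Derivation:
Step 1: declare b=2 at depth 0
Step 2: enter scope (depth=1)
Step 3: enter scope (depth=2)
Step 4: exit scope (depth=1)
Step 5: declare a=(read b)=2 at depth 1
Visible at query point: a=2 b=2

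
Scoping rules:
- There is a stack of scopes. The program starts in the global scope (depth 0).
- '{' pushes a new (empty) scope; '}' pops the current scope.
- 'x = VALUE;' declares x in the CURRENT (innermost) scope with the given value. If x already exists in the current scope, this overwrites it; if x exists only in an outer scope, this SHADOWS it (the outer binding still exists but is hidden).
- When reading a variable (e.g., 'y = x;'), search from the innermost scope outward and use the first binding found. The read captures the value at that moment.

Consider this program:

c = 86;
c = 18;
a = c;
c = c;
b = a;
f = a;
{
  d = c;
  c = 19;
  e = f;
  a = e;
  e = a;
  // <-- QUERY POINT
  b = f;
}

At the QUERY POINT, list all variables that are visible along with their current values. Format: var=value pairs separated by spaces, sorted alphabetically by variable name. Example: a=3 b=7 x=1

Answer: a=18 b=18 c=19 d=18 e=18 f=18

Derivation:
Step 1: declare c=86 at depth 0
Step 2: declare c=18 at depth 0
Step 3: declare a=(read c)=18 at depth 0
Step 4: declare c=(read c)=18 at depth 0
Step 5: declare b=(read a)=18 at depth 0
Step 6: declare f=(read a)=18 at depth 0
Step 7: enter scope (depth=1)
Step 8: declare d=(read c)=18 at depth 1
Step 9: declare c=19 at depth 1
Step 10: declare e=(read f)=18 at depth 1
Step 11: declare a=(read e)=18 at depth 1
Step 12: declare e=(read a)=18 at depth 1
Visible at query point: a=18 b=18 c=19 d=18 e=18 f=18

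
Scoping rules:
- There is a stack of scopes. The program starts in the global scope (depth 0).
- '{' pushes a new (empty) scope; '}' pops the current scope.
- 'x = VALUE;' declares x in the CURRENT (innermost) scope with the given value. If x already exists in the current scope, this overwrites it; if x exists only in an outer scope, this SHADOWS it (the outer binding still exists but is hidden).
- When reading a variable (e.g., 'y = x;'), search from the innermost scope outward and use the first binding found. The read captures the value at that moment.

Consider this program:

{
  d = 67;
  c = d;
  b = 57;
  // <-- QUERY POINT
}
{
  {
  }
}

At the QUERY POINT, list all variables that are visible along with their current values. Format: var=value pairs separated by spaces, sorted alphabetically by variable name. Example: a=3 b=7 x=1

Answer: b=57 c=67 d=67

Derivation:
Step 1: enter scope (depth=1)
Step 2: declare d=67 at depth 1
Step 3: declare c=(read d)=67 at depth 1
Step 4: declare b=57 at depth 1
Visible at query point: b=57 c=67 d=67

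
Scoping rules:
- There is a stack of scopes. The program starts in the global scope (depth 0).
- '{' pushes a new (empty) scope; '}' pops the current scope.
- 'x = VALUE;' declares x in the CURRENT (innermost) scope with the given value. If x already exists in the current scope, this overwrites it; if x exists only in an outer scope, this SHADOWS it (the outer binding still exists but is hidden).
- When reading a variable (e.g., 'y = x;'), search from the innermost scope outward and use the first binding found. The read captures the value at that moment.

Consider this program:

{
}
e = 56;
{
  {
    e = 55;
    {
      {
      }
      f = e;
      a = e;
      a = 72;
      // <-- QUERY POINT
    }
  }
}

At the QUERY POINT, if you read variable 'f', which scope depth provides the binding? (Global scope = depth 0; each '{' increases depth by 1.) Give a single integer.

Answer: 3

Derivation:
Step 1: enter scope (depth=1)
Step 2: exit scope (depth=0)
Step 3: declare e=56 at depth 0
Step 4: enter scope (depth=1)
Step 5: enter scope (depth=2)
Step 6: declare e=55 at depth 2
Step 7: enter scope (depth=3)
Step 8: enter scope (depth=4)
Step 9: exit scope (depth=3)
Step 10: declare f=(read e)=55 at depth 3
Step 11: declare a=(read e)=55 at depth 3
Step 12: declare a=72 at depth 3
Visible at query point: a=72 e=55 f=55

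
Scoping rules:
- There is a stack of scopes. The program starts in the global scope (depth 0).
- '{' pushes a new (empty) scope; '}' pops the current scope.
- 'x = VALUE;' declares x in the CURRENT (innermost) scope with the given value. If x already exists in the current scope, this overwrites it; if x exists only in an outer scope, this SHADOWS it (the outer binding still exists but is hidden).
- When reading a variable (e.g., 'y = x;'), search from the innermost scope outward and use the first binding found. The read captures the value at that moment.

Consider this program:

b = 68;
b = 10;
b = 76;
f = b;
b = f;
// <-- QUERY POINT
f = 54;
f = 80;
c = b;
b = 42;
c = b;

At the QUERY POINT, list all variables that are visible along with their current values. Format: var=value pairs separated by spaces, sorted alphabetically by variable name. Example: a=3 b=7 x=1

Step 1: declare b=68 at depth 0
Step 2: declare b=10 at depth 0
Step 3: declare b=76 at depth 0
Step 4: declare f=(read b)=76 at depth 0
Step 5: declare b=(read f)=76 at depth 0
Visible at query point: b=76 f=76

Answer: b=76 f=76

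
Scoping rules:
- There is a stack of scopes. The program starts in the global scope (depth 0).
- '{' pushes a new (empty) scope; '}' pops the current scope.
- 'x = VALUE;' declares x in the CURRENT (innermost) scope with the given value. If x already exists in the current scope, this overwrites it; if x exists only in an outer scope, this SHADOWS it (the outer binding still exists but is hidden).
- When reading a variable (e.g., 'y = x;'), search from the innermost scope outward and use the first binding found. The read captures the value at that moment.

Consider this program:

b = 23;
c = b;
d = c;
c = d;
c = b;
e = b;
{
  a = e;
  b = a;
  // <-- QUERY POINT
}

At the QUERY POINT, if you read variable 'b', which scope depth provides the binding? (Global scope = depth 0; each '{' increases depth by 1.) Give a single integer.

Step 1: declare b=23 at depth 0
Step 2: declare c=(read b)=23 at depth 0
Step 3: declare d=(read c)=23 at depth 0
Step 4: declare c=(read d)=23 at depth 0
Step 5: declare c=(read b)=23 at depth 0
Step 6: declare e=(read b)=23 at depth 0
Step 7: enter scope (depth=1)
Step 8: declare a=(read e)=23 at depth 1
Step 9: declare b=(read a)=23 at depth 1
Visible at query point: a=23 b=23 c=23 d=23 e=23

Answer: 1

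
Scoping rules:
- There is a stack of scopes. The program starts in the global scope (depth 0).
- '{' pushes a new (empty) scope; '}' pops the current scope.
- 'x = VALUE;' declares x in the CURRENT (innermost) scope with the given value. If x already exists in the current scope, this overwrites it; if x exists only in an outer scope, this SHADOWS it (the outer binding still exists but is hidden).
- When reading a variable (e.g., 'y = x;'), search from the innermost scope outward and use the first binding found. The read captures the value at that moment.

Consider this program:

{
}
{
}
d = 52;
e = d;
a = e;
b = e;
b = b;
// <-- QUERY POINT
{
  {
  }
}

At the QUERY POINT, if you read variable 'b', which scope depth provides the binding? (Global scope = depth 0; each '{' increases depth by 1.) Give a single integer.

Answer: 0

Derivation:
Step 1: enter scope (depth=1)
Step 2: exit scope (depth=0)
Step 3: enter scope (depth=1)
Step 4: exit scope (depth=0)
Step 5: declare d=52 at depth 0
Step 6: declare e=(read d)=52 at depth 0
Step 7: declare a=(read e)=52 at depth 0
Step 8: declare b=(read e)=52 at depth 0
Step 9: declare b=(read b)=52 at depth 0
Visible at query point: a=52 b=52 d=52 e=52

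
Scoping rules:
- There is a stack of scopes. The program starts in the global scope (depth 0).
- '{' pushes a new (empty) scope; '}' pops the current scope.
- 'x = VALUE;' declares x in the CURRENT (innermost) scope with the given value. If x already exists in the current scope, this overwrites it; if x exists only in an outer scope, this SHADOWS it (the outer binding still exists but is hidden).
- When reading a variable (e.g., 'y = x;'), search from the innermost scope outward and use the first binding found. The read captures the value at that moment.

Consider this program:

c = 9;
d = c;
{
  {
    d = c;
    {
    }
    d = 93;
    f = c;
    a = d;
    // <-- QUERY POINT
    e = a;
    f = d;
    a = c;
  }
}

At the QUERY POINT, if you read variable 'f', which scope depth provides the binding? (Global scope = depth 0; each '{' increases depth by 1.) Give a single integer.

Answer: 2

Derivation:
Step 1: declare c=9 at depth 0
Step 2: declare d=(read c)=9 at depth 0
Step 3: enter scope (depth=1)
Step 4: enter scope (depth=2)
Step 5: declare d=(read c)=9 at depth 2
Step 6: enter scope (depth=3)
Step 7: exit scope (depth=2)
Step 8: declare d=93 at depth 2
Step 9: declare f=(read c)=9 at depth 2
Step 10: declare a=(read d)=93 at depth 2
Visible at query point: a=93 c=9 d=93 f=9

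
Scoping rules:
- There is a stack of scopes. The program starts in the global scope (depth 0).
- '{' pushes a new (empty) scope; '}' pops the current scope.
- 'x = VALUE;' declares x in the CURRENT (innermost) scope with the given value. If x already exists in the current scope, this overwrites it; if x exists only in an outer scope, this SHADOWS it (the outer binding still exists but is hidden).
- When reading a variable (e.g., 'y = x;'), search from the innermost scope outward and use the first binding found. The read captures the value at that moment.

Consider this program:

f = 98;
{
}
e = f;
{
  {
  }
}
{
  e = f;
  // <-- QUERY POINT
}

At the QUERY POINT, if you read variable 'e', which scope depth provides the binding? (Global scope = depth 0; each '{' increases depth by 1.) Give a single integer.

Step 1: declare f=98 at depth 0
Step 2: enter scope (depth=1)
Step 3: exit scope (depth=0)
Step 4: declare e=(read f)=98 at depth 0
Step 5: enter scope (depth=1)
Step 6: enter scope (depth=2)
Step 7: exit scope (depth=1)
Step 8: exit scope (depth=0)
Step 9: enter scope (depth=1)
Step 10: declare e=(read f)=98 at depth 1
Visible at query point: e=98 f=98

Answer: 1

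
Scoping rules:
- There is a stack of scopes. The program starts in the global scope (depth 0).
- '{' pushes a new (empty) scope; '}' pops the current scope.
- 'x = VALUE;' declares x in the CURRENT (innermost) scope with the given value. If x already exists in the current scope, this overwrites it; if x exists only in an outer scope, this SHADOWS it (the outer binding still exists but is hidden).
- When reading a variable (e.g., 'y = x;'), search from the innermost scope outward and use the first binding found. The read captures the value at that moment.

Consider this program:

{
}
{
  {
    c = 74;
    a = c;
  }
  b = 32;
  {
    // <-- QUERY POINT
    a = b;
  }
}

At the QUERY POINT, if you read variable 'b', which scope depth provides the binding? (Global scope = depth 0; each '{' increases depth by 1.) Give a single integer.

Step 1: enter scope (depth=1)
Step 2: exit scope (depth=0)
Step 3: enter scope (depth=1)
Step 4: enter scope (depth=2)
Step 5: declare c=74 at depth 2
Step 6: declare a=(read c)=74 at depth 2
Step 7: exit scope (depth=1)
Step 8: declare b=32 at depth 1
Step 9: enter scope (depth=2)
Visible at query point: b=32

Answer: 1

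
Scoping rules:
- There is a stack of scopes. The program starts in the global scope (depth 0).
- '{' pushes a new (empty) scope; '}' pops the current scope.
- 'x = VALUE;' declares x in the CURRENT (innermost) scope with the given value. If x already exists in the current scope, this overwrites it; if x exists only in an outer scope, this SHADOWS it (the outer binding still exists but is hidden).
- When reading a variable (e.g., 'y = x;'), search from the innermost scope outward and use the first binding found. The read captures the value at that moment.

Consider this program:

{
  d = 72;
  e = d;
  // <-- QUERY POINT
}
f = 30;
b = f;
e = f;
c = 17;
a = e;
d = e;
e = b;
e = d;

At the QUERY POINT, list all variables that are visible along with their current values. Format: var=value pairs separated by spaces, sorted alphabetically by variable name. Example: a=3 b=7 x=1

Answer: d=72 e=72

Derivation:
Step 1: enter scope (depth=1)
Step 2: declare d=72 at depth 1
Step 3: declare e=(read d)=72 at depth 1
Visible at query point: d=72 e=72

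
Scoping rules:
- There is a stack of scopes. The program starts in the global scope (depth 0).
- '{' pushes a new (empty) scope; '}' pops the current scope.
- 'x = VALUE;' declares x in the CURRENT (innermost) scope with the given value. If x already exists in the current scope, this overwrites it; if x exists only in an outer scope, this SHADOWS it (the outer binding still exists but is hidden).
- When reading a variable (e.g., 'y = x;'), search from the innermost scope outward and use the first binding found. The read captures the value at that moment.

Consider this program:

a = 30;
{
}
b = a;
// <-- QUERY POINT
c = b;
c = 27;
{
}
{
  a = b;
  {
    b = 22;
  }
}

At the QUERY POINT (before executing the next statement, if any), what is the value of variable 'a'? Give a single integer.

Step 1: declare a=30 at depth 0
Step 2: enter scope (depth=1)
Step 3: exit scope (depth=0)
Step 4: declare b=(read a)=30 at depth 0
Visible at query point: a=30 b=30

Answer: 30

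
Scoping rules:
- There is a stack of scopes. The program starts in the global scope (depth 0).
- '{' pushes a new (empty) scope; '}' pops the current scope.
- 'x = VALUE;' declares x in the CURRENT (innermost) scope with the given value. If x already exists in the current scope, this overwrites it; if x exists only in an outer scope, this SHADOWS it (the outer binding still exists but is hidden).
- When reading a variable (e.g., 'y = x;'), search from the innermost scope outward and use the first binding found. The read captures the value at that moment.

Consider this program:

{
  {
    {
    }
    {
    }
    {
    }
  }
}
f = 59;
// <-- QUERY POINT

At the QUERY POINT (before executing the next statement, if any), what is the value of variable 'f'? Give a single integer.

Answer: 59

Derivation:
Step 1: enter scope (depth=1)
Step 2: enter scope (depth=2)
Step 3: enter scope (depth=3)
Step 4: exit scope (depth=2)
Step 5: enter scope (depth=3)
Step 6: exit scope (depth=2)
Step 7: enter scope (depth=3)
Step 8: exit scope (depth=2)
Step 9: exit scope (depth=1)
Step 10: exit scope (depth=0)
Step 11: declare f=59 at depth 0
Visible at query point: f=59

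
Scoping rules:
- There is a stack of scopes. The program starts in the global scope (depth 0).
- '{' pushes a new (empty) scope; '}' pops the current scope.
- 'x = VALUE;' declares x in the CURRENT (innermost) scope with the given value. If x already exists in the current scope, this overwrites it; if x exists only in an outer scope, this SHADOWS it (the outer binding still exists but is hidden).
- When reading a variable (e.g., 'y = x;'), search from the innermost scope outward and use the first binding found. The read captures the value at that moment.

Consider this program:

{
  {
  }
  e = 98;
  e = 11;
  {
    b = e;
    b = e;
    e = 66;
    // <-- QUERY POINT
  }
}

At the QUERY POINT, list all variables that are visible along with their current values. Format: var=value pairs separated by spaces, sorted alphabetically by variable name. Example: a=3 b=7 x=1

Answer: b=11 e=66

Derivation:
Step 1: enter scope (depth=1)
Step 2: enter scope (depth=2)
Step 3: exit scope (depth=1)
Step 4: declare e=98 at depth 1
Step 5: declare e=11 at depth 1
Step 6: enter scope (depth=2)
Step 7: declare b=(read e)=11 at depth 2
Step 8: declare b=(read e)=11 at depth 2
Step 9: declare e=66 at depth 2
Visible at query point: b=11 e=66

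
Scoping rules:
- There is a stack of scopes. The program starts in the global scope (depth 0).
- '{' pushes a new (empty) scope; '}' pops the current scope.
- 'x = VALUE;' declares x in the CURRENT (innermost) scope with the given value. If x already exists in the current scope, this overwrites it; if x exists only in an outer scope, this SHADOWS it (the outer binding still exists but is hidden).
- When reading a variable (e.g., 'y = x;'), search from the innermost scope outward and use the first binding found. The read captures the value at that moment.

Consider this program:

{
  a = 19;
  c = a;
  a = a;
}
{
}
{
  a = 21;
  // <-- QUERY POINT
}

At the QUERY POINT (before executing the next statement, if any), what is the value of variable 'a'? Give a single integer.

Answer: 21

Derivation:
Step 1: enter scope (depth=1)
Step 2: declare a=19 at depth 1
Step 3: declare c=(read a)=19 at depth 1
Step 4: declare a=(read a)=19 at depth 1
Step 5: exit scope (depth=0)
Step 6: enter scope (depth=1)
Step 7: exit scope (depth=0)
Step 8: enter scope (depth=1)
Step 9: declare a=21 at depth 1
Visible at query point: a=21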